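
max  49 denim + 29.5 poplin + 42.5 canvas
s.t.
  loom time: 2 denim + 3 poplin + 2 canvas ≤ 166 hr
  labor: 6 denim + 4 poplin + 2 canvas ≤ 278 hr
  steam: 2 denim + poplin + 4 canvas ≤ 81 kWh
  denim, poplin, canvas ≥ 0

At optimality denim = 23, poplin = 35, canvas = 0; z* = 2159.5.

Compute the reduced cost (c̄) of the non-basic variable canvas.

-5.5

Check each constraint at x*: loom time 151/166 (slack 15); labor 278/278 (tight); steam 81/81 (tight).
Slack constraints have shadow price 0 (complementary slackness).
The binding rows give the dual system: 6·y_labor + 2·y_steam = 49 and 4·y_labor + 1·y_steam = 29.5.
This yields shadow prices y_labor = 5, y_steam = 9.5.
Reduced cost of canvas: c₃ − yᵀa₃ = 42.5 − (5·2 + 9.5·4) = 42.5 − 48 = -5.5.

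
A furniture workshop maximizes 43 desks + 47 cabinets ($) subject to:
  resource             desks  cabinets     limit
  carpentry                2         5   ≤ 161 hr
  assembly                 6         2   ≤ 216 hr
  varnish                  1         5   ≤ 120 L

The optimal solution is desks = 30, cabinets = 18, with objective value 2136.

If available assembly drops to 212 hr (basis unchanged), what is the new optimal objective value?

2112

At the optimum: carpentry uses 150 of 161 (slack = 11); assembly uses 216 of 216 (binding); varnish uses 120 of 120 (binding).
Slack constraints have shadow price 0 (complementary slackness).
From A_Bᵀ y = c: 6·y_assembly + 1·y_varnish = 43; 2·y_assembly + 5·y_varnish = 47.
This yields shadow prices y_assembly = 6, y_varnish = 7.
Δz = y_assembly·Δb = 6 × (-4) = -24, so new z* = 2136 − 24 = 2112.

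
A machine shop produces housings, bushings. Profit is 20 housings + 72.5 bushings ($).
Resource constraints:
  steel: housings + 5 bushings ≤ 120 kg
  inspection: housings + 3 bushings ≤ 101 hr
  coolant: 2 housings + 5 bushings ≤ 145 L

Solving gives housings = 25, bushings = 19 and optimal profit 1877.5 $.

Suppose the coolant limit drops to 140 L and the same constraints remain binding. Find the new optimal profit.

1850

Check each constraint at x*: steel 120/120 (tight); inspection 82/101 (slack 19); coolant 145/145 (tight).
Slack constraints have shadow price 0 (complementary slackness).
The binding rows give the dual system: 1·y_steel + 2·y_coolant = 20 and 5·y_steel + 5·y_coolant = 72.5.
This yields shadow prices y_steel = 9, y_coolant = 5.5.
Δz = y_coolant·Δb = 5.5 × (-5) = -27.5, so new z* = 1877.5 − 27.5 = 1850.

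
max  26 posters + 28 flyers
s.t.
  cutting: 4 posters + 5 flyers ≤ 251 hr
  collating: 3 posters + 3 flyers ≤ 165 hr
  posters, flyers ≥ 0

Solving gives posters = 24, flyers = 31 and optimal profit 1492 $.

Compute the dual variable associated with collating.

6

Both cutting and collating are binding at x*.
The binding rows give the dual system: 4·y_cutting + 3·y_collating = 26 and 5·y_cutting + 3·y_collating = 28.
Solving: y_cutting = 2, y_collating = 6.
Shadow price of collating = 6.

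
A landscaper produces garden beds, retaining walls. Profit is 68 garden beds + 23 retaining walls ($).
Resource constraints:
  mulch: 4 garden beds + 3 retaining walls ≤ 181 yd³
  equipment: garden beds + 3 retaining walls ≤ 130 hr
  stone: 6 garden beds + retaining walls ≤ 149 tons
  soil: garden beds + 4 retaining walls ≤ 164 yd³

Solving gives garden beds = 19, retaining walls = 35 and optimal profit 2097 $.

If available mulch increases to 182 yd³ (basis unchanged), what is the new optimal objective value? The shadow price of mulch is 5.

Δb = 1, so new z* = 2097 + (5)·(1) = 2097 + 5 = 2102.

2102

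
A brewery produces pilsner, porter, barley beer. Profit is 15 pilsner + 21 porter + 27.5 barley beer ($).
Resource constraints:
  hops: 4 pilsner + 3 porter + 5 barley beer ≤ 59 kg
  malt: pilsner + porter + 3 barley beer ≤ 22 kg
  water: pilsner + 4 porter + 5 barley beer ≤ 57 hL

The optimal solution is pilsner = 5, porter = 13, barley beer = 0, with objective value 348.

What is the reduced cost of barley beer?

-2.5

Binding: hops and water. Non-binding: malt (4 unused).
By complementary slackness, y = 0 for the non-binding constraint.
From A_Bᵀ y = c: 4·y_hops + 1·y_water = 15; 3·y_hops + 4·y_water = 21.
Solving: y_hops = 3, y_water = 3.
Reduced cost of barley beer: c₃ − yᵀa₃ = 27.5 − (3·5 + 3·5) = 27.5 − 30 = -2.5.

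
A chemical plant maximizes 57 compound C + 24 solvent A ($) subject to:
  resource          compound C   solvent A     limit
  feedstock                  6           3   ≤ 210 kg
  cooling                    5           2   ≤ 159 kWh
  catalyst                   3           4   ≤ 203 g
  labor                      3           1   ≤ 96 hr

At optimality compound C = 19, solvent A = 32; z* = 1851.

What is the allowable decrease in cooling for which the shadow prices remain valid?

3.6

Binding constraints: feedstock, cooling. The basis is B = [[6,3],[5,2]] with det -3.
Per unit decrease in cooling, x* moves by d = (-1, 2).
The basis stays optimal until catalyst becomes binding; allowable decrease = 3.6 kWh.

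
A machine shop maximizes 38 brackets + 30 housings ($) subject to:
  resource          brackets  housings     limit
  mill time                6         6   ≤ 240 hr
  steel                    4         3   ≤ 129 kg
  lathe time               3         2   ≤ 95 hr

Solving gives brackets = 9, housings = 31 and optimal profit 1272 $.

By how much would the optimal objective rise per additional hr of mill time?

1

Binding: mill time and steel. Non-binding: lathe time (6 unused).
Slack constraints have shadow price 0 (complementary slackness).
The binding rows give the dual system: 6·y_mill time + 4·y_steel = 38 and 6·y_mill time + 3·y_steel = 30.
This yields shadow prices y_mill time = 1, y_steel = 8.
Shadow price of mill time = 1.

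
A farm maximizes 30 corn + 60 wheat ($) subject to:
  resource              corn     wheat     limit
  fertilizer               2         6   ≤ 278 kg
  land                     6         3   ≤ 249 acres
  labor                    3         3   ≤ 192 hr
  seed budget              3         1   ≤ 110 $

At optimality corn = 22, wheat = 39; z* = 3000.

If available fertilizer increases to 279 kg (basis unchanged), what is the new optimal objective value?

Check each constraint at x*: fertilizer 278/278 (tight); land 249/249 (tight); labor 183/192 (slack 9); seed budget 105/110 (slack 5).
By complementary slackness, y = 0 for the non-binding constraints.
Dual feasibility on the basic columns requires 2·y_fertilizer + 6·y_land = 30, 6·y_fertilizer + 3·y_land = 60.
Solving: y_fertilizer = 9, y_land = 2.
Δz = y_fertilizer·Δb = 9 × (1) = 9, so new z* = 3000 + 9 = 3009.

3009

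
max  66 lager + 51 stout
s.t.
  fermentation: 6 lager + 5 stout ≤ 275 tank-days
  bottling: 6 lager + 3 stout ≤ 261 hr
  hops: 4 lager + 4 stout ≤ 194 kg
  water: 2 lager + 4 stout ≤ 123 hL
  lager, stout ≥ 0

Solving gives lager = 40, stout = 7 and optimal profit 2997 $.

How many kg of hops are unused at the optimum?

hops used = 4·40 + 4·7 = 188; slack = 194 − 188 = 6.

6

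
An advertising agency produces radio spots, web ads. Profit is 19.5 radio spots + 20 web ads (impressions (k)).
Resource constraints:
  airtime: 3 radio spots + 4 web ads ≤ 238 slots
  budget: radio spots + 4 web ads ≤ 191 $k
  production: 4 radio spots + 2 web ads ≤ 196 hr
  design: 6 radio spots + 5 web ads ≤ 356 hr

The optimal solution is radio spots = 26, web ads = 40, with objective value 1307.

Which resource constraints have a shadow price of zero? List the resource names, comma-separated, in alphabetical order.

airtime: 238/238 (binding)
budget: 186/191 (slack 5)
production: 184/196 (slack 12)
design: 356/356 (binding)
By complementary slackness, a constraint with positive slack has shadow price 0 → budget, production.

budget, production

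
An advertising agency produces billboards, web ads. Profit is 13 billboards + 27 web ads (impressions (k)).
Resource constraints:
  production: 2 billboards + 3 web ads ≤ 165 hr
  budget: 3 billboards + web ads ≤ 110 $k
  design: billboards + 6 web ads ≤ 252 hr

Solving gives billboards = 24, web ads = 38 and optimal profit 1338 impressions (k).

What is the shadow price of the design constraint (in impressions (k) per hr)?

Check each constraint at x*: production 162/165 (slack 3); budget 110/110 (tight); design 252/252 (tight).
Slack constraints have shadow price 0 (complementary slackness).
From A_Bᵀ y = c: 3·y_budget + 1·y_design = 13; 1·y_budget + 6·y_design = 27.
This yields shadow prices y_budget = 3, y_design = 4.
Shadow price of design = 4.

4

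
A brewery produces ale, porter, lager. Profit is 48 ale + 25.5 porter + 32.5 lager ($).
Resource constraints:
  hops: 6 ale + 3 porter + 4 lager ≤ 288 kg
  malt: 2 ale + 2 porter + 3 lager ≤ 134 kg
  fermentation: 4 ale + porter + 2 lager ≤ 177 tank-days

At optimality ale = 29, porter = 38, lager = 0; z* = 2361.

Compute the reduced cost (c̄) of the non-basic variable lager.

At the optimum: hops uses 288 of 288 (binding); malt uses 134 of 134 (binding); fermentation uses 154 of 177 (slack = 23).
By complementary slackness, y = 0 for the non-binding constraint.
Dual feasibility on the basic columns requires 6·y_hops + 2·y_malt = 48, 3·y_hops + 2·y_malt = 25.5.
This yields shadow prices y_hops = 7.5, y_malt = 1.5.
Reduced cost of lager: c₃ − yᵀa₃ = 32.5 − (7.5·4 + 1.5·3) = 32.5 − 34.5 = -2.

-2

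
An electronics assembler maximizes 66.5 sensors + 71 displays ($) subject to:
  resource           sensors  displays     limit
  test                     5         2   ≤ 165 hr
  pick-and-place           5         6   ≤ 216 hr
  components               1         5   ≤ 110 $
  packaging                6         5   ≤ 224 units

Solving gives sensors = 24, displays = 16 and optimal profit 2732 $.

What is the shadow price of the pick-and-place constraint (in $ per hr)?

8.5

At the optimum: test uses 152 of 165 (slack = 13); pick-and-place uses 216 of 216 (binding); components uses 104 of 110 (slack = 6); packaging uses 224 of 224 (binding).
Since test, components are not tight, their duals are 0.
Dual feasibility on the basic columns requires 5·y_pick-and-place + 6·y_packaging = 66.5, 6·y_pick-and-place + 5·y_packaging = 71.
→ y_pick-and-place = 8.5 and y_packaging = 4.
Shadow price of pick-and-place = 8.5.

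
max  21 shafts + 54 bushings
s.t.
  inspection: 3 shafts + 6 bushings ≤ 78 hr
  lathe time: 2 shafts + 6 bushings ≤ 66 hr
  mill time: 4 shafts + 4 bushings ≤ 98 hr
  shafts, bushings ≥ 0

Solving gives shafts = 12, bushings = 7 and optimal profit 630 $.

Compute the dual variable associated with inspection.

Check each constraint at x*: inspection 78/78 (tight); lathe time 66/66 (tight); mill time 76/98 (slack 22).
Since mill time is not tight, its dual is 0.
From A_Bᵀ y = c: 3·y_inspection + 2·y_lathe time = 21; 6·y_inspection + 6·y_lathe time = 54.
→ y_inspection = 3 and y_lathe time = 6.
Shadow price of inspection = 3.

3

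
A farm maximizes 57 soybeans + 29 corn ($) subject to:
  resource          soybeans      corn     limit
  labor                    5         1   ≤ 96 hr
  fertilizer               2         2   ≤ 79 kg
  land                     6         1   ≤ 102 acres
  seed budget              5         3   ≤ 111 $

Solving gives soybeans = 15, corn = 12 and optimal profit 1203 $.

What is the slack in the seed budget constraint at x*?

0

seed budget used = 5·15 + 3·12 = 111; slack = 111 − 111 = 0.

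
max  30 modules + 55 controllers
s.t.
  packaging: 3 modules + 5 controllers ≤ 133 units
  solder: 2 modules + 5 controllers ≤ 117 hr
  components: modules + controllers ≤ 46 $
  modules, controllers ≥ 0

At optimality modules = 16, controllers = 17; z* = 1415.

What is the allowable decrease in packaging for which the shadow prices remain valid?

Binding constraints: packaging, solder. The basis is B = [[3,5],[2,5]] with det 5.
Per unit decrease in packaging, x* moves by d = (-1, 0.4).
The basis stays optimal until modules reaches 0; allowable decrease = 16 units.

16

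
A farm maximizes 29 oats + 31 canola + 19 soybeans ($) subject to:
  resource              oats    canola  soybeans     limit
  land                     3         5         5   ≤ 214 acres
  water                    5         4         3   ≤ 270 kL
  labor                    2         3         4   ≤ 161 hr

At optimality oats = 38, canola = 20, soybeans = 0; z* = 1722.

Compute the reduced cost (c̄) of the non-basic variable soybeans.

-8

Binding: land and water. Non-binding: labor (25 unused).
Slack constraints have shadow price 0 (complementary slackness).
From A_Bᵀ y = c: 3·y_land + 5·y_water = 29; 5·y_land + 4·y_water = 31.
Solving: y_land = 3, y_water = 4.
Reduced cost of soybeans: c₃ − yᵀa₃ = 19 − (3·5 + 4·3) = 19 − 27 = -8.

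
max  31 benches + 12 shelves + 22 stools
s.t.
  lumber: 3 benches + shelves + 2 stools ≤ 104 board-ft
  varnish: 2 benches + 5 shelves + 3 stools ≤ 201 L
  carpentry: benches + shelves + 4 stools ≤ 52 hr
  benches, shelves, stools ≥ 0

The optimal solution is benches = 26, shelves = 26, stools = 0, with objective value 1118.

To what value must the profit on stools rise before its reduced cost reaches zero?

Binding: lumber and carpentry. Non-binding: varnish (19 unused).
Since varnish is not tight, its dual is 0.
From A_Bᵀ y = c: 3·y_lumber + 1·y_carpentry = 31; 1·y_lumber + 1·y_carpentry = 12.
This yields shadow prices y_lumber = 9.5, y_carpentry = 2.5.
stools enters the basis when its profit ≥ yᵀa₃ = 9.5·2 + 2.5·4 = 29.

29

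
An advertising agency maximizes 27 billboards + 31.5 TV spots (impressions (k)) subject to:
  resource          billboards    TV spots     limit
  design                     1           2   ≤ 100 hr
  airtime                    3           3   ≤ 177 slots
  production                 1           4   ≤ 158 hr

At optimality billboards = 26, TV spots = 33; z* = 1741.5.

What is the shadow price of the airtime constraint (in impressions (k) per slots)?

Binding: airtime and production. Non-binding: design (8 unused).
Since design is not tight, its dual is 0.
From A_Bᵀ y = c: 3·y_airtime + 1·y_production = 27; 3·y_airtime + 4·y_production = 31.5.
This yields shadow prices y_airtime = 8.5, y_production = 1.5.
Shadow price of airtime = 8.5.

8.5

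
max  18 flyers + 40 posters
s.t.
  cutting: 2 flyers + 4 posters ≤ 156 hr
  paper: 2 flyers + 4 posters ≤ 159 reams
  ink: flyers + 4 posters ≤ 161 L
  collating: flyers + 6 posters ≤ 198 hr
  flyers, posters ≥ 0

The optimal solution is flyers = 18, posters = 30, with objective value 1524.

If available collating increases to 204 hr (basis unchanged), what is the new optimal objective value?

1530

Check each constraint at x*: cutting 156/156 (tight); paper 156/159 (slack 3); ink 138/161 (slack 23); collating 198/198 (tight).
Slack constraints have shadow price 0 (complementary slackness).
The binding rows give the dual system: 2·y_cutting + 1·y_collating = 18 and 4·y_cutting + 6·y_collating = 40.
Solving: y_cutting = 8.5, y_collating = 1.
Δz = y_collating·Δb = 1 × (6) = 6, so new z* = 1524 + 6 = 1530.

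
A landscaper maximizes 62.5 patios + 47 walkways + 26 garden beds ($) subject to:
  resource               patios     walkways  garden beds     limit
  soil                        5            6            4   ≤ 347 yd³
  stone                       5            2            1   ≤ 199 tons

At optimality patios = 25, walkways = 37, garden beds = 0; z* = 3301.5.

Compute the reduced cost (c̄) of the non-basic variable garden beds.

-3

At the optimum: soil uses 347 of 347 (binding); stone uses 199 of 199 (binding).
The binding rows give the dual system: 5·y_soil + 5·y_stone = 62.5 and 6·y_soil + 2·y_stone = 47.
This yields shadow prices y_soil = 5.5, y_stone = 7.
Reduced cost of garden beds: c₃ − yᵀa₃ = 26 − (5.5·4 + 7·1) = 26 − 29 = -3.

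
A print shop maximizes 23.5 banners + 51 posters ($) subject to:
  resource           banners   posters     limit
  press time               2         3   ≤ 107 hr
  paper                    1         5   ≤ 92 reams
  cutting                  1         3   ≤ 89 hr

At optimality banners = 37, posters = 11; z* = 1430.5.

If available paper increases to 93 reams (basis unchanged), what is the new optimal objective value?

Binding: press time and paper. Non-binding: cutting (19 unused).
Since cutting is not tight, its dual is 0.
Dual feasibility on the basic columns requires 2·y_press time + 1·y_paper = 23.5, 3·y_press time + 5·y_paper = 51.
→ y_press time = 9.5 and y_paper = 4.5.
Δz = y_paper·Δb = 4.5 × (1) = 4.5, so new z* = 1430.5 + 4.5 = 1435.

1435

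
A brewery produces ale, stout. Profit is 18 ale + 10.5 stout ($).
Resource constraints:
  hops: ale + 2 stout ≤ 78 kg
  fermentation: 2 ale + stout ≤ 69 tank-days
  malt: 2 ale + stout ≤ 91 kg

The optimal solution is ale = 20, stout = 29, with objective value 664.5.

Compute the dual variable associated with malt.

Check each constraint at x*: hops 78/78 (tight); fermentation 69/69 (tight); malt 69/91 (slack 22).
By complementary slackness, y = 0 for the non-binding constraint.
From A_Bᵀ y = c: 1·y_hops + 2·y_fermentation = 18; 2·y_hops + 1·y_fermentation = 10.5.
This yields shadow prices y_hops = 1, y_fermentation = 8.5.
Shadow price of malt = 0.

0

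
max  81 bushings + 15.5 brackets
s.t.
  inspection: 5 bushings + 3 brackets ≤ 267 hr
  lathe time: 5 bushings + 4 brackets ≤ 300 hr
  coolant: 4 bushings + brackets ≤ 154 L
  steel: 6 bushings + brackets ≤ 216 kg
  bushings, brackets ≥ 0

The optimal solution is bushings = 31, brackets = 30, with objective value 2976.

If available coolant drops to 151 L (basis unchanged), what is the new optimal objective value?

2958

Check each constraint at x*: inspection 245/267 (slack 22); lathe time 275/300 (slack 25); coolant 154/154 (tight); steel 216/216 (tight).
By complementary slackness, y = 0 for the non-binding constraints.
From A_Bᵀ y = c: 4·y_coolant + 6·y_steel = 81; 1·y_coolant + 1·y_steel = 15.5.
→ y_coolant = 6 and y_steel = 9.5.
Δz = y_coolant·Δb = 6 × (-3) = -18, so new z* = 2976 − 18 = 2958.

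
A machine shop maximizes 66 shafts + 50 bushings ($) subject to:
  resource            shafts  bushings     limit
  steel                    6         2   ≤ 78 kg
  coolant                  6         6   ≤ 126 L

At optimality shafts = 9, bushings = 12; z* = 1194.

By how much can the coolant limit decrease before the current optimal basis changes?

Binding constraints: steel, coolant. The basis is B = [[6,2],[6,6]] with det 24.
Per unit decrease in coolant, x* moves by d = (0.0833, -0.25).
The basis stays optimal until bushings reaches 0; allowable decrease = 48 L.

48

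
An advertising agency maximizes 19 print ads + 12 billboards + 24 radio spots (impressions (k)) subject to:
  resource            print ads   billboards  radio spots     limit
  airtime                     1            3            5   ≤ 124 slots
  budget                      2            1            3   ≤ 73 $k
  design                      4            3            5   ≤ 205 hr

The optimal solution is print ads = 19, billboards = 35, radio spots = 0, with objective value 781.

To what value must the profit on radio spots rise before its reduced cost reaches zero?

32

Check each constraint at x*: airtime 124/124 (tight); budget 73/73 (tight); design 181/205 (slack 24).
By complementary slackness, y = 0 for the non-binding constraint.
Dual feasibility on the basic columns requires 1·y_airtime + 2·y_budget = 19, 3·y_airtime + 1·y_budget = 12.
→ y_airtime = 1 and y_budget = 9.
radio spots enters the basis when its profit ≥ yᵀa₃ = 1·5 + 9·3 = 32.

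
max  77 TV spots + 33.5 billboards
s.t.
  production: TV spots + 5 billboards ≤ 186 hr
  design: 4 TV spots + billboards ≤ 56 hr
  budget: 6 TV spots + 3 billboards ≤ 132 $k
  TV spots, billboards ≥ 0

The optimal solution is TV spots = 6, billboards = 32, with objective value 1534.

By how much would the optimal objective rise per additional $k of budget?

9.5

Binding: design and budget. Non-binding: production (20 unused).
Since production is not tight, its dual is 0.
Dual feasibility on the basic columns requires 4·y_design + 6·y_budget = 77, 1·y_design + 3·y_budget = 33.5.
Solving: y_design = 5, y_budget = 9.5.
Shadow price of budget = 9.5.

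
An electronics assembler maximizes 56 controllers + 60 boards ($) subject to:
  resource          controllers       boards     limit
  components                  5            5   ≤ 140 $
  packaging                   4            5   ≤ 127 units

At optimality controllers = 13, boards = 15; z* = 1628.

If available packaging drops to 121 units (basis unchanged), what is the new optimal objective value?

1604

At the optimum: components uses 140 of 140 (binding); packaging uses 127 of 127 (binding).
Dual feasibility on the basic columns requires 5·y_components + 4·y_packaging = 56, 5·y_components + 5·y_packaging = 60.
→ y_components = 8 and y_packaging = 4.
Δz = y_packaging·Δb = 4 × (-6) = -24, so new z* = 1628 − 24 = 1604.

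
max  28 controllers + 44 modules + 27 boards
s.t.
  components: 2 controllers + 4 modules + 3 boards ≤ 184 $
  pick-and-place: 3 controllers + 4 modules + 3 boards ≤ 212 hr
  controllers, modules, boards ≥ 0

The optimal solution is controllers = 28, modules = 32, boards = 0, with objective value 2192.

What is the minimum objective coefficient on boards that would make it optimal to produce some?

Both components and pick-and-place are binding at x*.
Dual feasibility on the basic columns requires 2·y_components + 3·y_pick-and-place = 28, 4·y_components + 4·y_pick-and-place = 44.
Solving: y_components = 5, y_pick-and-place = 6.
boards enters the basis when its profit ≥ yᵀa₃ = 5·3 + 6·3 = 33.

33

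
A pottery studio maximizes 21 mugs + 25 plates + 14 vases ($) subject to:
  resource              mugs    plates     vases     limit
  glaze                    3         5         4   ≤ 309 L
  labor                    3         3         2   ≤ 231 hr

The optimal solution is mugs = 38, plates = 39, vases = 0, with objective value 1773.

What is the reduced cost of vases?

-4

Check each constraint at x*: glaze 309/309 (tight); labor 231/231 (tight).
From A_Bᵀ y = c: 3·y_glaze + 3·y_labor = 21; 5·y_glaze + 3·y_labor = 25.
Solving: y_glaze = 2, y_labor = 5.
Reduced cost of vases: c₃ − yᵀa₃ = 14 − (2·4 + 5·2) = 14 − 18 = -4.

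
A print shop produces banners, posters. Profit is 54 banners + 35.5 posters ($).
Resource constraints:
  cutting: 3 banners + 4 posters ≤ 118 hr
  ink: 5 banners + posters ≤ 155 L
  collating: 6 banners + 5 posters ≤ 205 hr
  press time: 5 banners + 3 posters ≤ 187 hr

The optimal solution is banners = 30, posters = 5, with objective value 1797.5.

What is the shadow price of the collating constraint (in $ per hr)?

6.5

Check each constraint at x*: cutting 110/118 (slack 8); ink 155/155 (tight); collating 205/205 (tight); press time 165/187 (slack 22).
Slack constraints have shadow price 0 (complementary slackness).
From A_Bᵀ y = c: 5·y_ink + 6·y_collating = 54; 1·y_ink + 5·y_collating = 35.5.
→ y_ink = 3 and y_collating = 6.5.
Shadow price of collating = 6.5.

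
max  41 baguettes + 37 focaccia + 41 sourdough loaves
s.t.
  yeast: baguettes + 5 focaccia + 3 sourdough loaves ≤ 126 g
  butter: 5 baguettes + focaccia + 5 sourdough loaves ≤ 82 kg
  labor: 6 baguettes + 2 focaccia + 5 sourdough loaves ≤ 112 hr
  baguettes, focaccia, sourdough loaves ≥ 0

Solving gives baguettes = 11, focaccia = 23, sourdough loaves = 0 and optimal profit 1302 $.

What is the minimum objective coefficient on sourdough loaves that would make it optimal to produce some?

45

Binding: yeast and labor. Non-binding: butter (4 unused).
Since butter is not tight, its dual is 0.
The binding rows give the dual system: 1·y_yeast + 6·y_labor = 41 and 5·y_yeast + 2·y_labor = 37.
→ y_yeast = 5 and y_labor = 6.
sourdough loaves enters the basis when its profit ≥ yᵀa₃ = 5·3 + 6·5 = 45.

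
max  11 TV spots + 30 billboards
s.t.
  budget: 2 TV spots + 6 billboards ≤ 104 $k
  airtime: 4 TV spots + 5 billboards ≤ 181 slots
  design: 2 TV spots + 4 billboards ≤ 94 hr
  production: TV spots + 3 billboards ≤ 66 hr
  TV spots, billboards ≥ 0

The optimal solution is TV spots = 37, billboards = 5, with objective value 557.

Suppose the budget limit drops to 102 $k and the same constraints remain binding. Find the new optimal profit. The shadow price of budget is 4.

Δb = -2, so new z* = 557 + (4)·(-2) = 557 − 8 = 549.

549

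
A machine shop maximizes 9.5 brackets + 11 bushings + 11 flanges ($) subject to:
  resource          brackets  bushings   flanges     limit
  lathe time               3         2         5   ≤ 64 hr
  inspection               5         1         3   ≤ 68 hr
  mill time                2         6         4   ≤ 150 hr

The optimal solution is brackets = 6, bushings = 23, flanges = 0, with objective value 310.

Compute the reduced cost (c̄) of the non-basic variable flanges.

-5.5

At the optimum: lathe time uses 64 of 64 (binding); inspection uses 53 of 68 (slack = 15); mill time uses 150 of 150 (binding).
By complementary slackness, y = 0 for the non-binding constraint.
From A_Bᵀ y = c: 3·y_lathe time + 2·y_mill time = 9.5; 2·y_lathe time + 6·y_mill time = 11.
→ y_lathe time = 2.5 and y_mill time = 1.
Reduced cost of flanges: c₃ − yᵀa₃ = 11 − (2.5·5 + 1·4) = 11 − 16.5 = -5.5.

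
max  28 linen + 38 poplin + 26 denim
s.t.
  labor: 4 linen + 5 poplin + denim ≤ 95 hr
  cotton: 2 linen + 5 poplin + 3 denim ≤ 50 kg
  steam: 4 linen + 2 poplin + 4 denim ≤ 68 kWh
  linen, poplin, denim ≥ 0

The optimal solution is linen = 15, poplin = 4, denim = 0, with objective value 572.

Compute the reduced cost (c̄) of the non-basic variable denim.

-8

At the optimum: labor uses 80 of 95 (slack = 15); cotton uses 50 of 50 (binding); steam uses 68 of 68 (binding).
Slack constraints have shadow price 0 (complementary slackness).
The binding rows give the dual system: 2·y_cotton + 4·y_steam = 28 and 5·y_cotton + 2·y_steam = 38.
This yields shadow prices y_cotton = 6, y_steam = 4.
Reduced cost of denim: c₃ − yᵀa₃ = 26 − (6·3 + 4·4) = 26 − 34 = -8.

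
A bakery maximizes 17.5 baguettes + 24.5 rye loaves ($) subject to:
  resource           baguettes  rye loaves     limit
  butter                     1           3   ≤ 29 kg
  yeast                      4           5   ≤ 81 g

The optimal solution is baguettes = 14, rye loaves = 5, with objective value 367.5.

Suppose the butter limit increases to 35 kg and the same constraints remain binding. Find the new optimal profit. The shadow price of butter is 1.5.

Δb = 6, so new z* = 367.5 + (1.5)·(6) = 367.5 + 9 = 376.5.

376.5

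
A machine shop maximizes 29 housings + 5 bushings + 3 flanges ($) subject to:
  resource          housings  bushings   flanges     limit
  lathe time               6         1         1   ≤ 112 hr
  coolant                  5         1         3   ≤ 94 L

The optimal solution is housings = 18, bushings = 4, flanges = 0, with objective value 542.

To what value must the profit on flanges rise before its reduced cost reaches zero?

7

Both lathe time and coolant are binding at x*.
Dual feasibility on the basic columns requires 6·y_lathe time + 5·y_coolant = 29, 1·y_lathe time + 1·y_coolant = 5.
Solving: y_lathe time = 4, y_coolant = 1.
flanges enters the basis when its profit ≥ yᵀa₃ = 4·1 + 1·3 = 7.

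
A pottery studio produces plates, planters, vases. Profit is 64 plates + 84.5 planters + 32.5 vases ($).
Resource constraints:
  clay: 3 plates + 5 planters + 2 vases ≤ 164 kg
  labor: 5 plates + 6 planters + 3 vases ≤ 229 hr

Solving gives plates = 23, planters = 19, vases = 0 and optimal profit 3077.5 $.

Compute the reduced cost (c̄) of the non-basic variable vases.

Check each constraint at x*: clay 164/164 (tight); labor 229/229 (tight).
Dual feasibility on the basic columns requires 3·y_clay + 5·y_labor = 64, 5·y_clay + 6·y_labor = 84.5.
→ y_clay = 5.5 and y_labor = 9.5.
Reduced cost of vases: c₃ − yᵀa₃ = 32.5 − (5.5·2 + 9.5·3) = 32.5 − 39.5 = -7.

-7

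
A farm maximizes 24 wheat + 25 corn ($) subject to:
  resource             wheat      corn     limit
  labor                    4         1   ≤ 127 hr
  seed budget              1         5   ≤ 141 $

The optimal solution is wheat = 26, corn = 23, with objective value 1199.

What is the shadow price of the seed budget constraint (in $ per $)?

4

At the optimum: labor uses 127 of 127 (binding); seed budget uses 141 of 141 (binding).
From A_Bᵀ y = c: 4·y_labor + 1·y_seed budget = 24; 1·y_labor + 5·y_seed budget = 25.
→ y_labor = 5 and y_seed budget = 4.
Shadow price of seed budget = 4.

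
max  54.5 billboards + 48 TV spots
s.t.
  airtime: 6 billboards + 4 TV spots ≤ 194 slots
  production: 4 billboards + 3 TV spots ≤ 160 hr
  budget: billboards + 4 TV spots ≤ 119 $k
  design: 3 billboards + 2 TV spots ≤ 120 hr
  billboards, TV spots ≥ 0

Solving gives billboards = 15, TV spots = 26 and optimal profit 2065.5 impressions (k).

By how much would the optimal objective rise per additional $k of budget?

At the optimum: airtime uses 194 of 194 (binding); production uses 138 of 160 (slack = 22); budget uses 119 of 119 (binding); design uses 97 of 120 (slack = 23).
By complementary slackness, y = 0 for the non-binding constraints.
Dual feasibility on the basic columns requires 6·y_airtime + 1·y_budget = 54.5, 4·y_airtime + 4·y_budget = 48.
This yields shadow prices y_airtime = 8.5, y_budget = 3.5.
Shadow price of budget = 3.5.

3.5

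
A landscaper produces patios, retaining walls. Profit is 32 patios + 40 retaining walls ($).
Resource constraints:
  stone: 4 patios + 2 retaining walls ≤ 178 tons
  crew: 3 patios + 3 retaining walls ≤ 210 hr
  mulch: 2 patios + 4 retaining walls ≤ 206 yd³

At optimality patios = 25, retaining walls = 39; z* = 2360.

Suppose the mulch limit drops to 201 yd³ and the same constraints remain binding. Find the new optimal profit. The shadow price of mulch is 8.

2320

Δb = -5, so new z* = 2360 + (8)·(-5) = 2360 − 40 = 2320.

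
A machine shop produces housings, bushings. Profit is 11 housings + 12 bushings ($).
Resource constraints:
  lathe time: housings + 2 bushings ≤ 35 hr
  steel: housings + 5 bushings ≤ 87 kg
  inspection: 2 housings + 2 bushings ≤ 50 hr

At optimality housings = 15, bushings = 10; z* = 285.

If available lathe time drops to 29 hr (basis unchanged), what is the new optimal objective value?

279

Binding: lathe time and inspection. Non-binding: steel (22 unused).
Since steel is not tight, its dual is 0.
The binding rows give the dual system: 1·y_lathe time + 2·y_inspection = 11 and 2·y_lathe time + 2·y_inspection = 12.
This yields shadow prices y_lathe time = 1, y_inspection = 5.
Δz = y_lathe time·Δb = 1 × (-6) = -6, so new z* = 285 − 6 = 279.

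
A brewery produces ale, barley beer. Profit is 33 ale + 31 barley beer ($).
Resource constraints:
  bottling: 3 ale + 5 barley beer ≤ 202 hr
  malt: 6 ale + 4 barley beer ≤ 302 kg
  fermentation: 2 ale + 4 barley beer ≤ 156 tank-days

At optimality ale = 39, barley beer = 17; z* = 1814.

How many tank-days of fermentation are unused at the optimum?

fermentation used = 2·39 + 4·17 = 146; slack = 156 − 146 = 10.

10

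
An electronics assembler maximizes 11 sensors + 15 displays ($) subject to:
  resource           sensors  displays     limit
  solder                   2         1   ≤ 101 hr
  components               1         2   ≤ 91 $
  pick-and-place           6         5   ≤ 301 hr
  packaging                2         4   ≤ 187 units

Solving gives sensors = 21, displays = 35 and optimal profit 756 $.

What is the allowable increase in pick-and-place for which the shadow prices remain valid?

Binding constraints: components, pick-and-place. The basis is B = [[1,2],[6,5]] with det -7.
Per unit increase in pick-and-place, x* moves by d = (0.2857, -0.1429).
The basis stays optimal until solder becomes binding; allowable increase = 56 hr.

56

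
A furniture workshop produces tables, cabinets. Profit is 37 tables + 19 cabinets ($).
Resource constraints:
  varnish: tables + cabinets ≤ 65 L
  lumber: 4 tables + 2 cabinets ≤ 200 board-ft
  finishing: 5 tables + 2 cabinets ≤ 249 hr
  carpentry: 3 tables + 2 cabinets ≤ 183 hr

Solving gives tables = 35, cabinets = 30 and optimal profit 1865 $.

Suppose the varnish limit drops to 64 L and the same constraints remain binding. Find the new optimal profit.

Check each constraint at x*: varnish 65/65 (tight); lumber 200/200 (tight); finishing 235/249 (slack 14); carpentry 165/183 (slack 18).
By complementary slackness, y = 0 for the non-binding constraints.
From A_Bᵀ y = c: 1·y_varnish + 4·y_lumber = 37; 1·y_varnish + 2·y_lumber = 19.
Solving: y_varnish = 1, y_lumber = 9.
Δz = y_varnish·Δb = 1 × (-1) = -1, so new z* = 1865 − 1 = 1864.

1864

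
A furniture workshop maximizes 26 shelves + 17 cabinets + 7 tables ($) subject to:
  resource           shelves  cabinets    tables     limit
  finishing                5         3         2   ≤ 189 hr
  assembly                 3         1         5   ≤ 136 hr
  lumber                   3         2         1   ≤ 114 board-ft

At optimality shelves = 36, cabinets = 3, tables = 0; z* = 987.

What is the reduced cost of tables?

-2

Check each constraint at x*: finishing 189/189 (tight); assembly 111/136 (slack 25); lumber 114/114 (tight).
By complementary slackness, y = 0 for the non-binding constraint.
The binding rows give the dual system: 5·y_finishing + 3·y_lumber = 26 and 3·y_finishing + 2·y_lumber = 17.
This yields shadow prices y_finishing = 1, y_lumber = 7.
Reduced cost of tables: c₃ − yᵀa₃ = 7 − (1·2 + 7·1) = 7 − 9 = -2.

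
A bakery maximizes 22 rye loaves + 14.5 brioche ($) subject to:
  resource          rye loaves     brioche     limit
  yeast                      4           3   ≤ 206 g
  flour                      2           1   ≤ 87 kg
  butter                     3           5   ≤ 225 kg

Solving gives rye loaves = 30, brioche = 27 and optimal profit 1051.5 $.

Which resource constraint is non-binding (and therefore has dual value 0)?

yeast

yeast: 201/206 (slack 5)
flour: 87/87 (binding)
butter: 225/225 (binding)
By complementary slackness, a constraint with positive slack has shadow price 0 → yeast.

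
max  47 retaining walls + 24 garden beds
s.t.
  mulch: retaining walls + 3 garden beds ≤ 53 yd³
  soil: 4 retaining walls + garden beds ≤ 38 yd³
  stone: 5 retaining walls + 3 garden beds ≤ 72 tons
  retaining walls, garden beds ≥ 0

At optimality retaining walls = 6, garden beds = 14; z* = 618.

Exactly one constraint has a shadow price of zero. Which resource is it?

mulch: 48/53 (slack 5)
soil: 38/38 (binding)
stone: 72/72 (binding)
By complementary slackness, a constraint with positive slack has shadow price 0 → mulch.

mulch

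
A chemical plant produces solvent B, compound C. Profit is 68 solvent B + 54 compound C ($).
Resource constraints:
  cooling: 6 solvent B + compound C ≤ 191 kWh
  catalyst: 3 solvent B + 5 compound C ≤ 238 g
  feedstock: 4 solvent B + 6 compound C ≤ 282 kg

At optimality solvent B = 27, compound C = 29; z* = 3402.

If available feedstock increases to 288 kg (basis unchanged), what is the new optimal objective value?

3450

Check each constraint at x*: cooling 191/191 (tight); catalyst 226/238 (slack 12); feedstock 282/282 (tight).
Slack constraints have shadow price 0 (complementary slackness).
The binding rows give the dual system: 6·y_cooling + 4·y_feedstock = 68 and 1·y_cooling + 6·y_feedstock = 54.
Solving: y_cooling = 6, y_feedstock = 8.
Δz = y_feedstock·Δb = 8 × (6) = 48, so new z* = 3402 + 48 = 3450.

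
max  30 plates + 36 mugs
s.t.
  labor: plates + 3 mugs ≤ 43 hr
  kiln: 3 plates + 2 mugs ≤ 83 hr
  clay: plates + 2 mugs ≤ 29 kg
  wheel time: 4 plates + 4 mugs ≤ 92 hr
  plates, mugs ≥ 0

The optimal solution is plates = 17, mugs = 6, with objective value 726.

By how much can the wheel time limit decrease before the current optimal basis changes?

32

Binding constraints: clay, wheel time. The basis is B = [[1,2],[4,4]] with det -4.
Per unit decrease in wheel time, x* moves by d = (-0.5, 0.25).
The basis stays optimal until labor becomes binding; allowable decrease = 32 hr.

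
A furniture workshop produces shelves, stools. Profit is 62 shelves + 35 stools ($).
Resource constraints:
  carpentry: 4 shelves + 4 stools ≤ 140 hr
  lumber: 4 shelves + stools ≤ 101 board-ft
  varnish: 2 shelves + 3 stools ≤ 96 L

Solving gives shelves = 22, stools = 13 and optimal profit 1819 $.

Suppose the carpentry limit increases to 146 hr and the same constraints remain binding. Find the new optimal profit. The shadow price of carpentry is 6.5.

1858

Δb = 6, so new z* = 1819 + (6.5)·(6) = 1819 + 39 = 1858.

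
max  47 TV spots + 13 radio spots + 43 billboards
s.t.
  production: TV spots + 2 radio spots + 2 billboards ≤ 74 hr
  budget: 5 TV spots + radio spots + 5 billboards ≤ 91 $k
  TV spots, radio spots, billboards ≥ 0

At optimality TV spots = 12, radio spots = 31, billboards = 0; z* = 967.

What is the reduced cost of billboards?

At the optimum: production uses 74 of 74 (binding); budget uses 91 of 91 (binding).
From A_Bᵀ y = c: 1·y_production + 5·y_budget = 47; 2·y_production + 1·y_budget = 13.
→ y_production = 2 and y_budget = 9.
Reduced cost of billboards: c₃ − yᵀa₃ = 43 − (2·2 + 9·5) = 43 − 49 = -6.

-6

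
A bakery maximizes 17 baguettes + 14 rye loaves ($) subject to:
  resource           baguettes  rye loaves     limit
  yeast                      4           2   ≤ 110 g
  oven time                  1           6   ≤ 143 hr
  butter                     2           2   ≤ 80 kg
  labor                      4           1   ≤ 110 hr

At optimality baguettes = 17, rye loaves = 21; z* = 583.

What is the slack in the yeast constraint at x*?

0

yeast used = 4·17 + 2·21 = 110; slack = 110 − 110 = 0.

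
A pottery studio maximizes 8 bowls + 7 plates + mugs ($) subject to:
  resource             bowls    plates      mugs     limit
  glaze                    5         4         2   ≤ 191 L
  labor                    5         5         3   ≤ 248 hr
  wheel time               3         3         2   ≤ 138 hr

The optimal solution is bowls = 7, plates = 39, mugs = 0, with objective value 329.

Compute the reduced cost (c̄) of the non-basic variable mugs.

Binding: glaze and wheel time. Non-binding: labor (18 unused).
By complementary slackness, y = 0 for the non-binding constraint.
From A_Bᵀ y = c: 5·y_glaze + 3·y_wheel time = 8; 4·y_glaze + 3·y_wheel time = 7.
→ y_glaze = 1 and y_wheel time = 1.
Reduced cost of mugs: c₃ − yᵀa₃ = 1 − (1·2 + 1·2) = 1 − 4 = -3.

-3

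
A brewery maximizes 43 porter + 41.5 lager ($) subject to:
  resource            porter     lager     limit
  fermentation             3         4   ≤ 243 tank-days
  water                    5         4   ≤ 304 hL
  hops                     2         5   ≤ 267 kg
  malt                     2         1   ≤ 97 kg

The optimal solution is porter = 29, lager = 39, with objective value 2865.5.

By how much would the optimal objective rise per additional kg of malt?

9.5

At the optimum: fermentation uses 243 of 243 (binding); water uses 301 of 304 (slack = 3); hops uses 253 of 267 (slack = 14); malt uses 97 of 97 (binding).
By complementary slackness, y = 0 for the non-binding constraints.
Dual feasibility on the basic columns requires 3·y_fermentation + 2·y_malt = 43, 4·y_fermentation + 1·y_malt = 41.5.
→ y_fermentation = 8 and y_malt = 9.5.
Shadow price of malt = 9.5.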